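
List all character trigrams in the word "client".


Word: "client" (length 6)
Number of trigrams = 6 - 3 + 1 = 4
  Position 0: "cli"
  Position 1: "lie"
  Position 2: "ien"
  Position 3: "ent"
Trigrams = "cli", "lie", "ien", "ent"


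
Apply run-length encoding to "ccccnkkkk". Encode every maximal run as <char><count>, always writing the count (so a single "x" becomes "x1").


String: "ccccnkkkk"
Scanning for consecutive runs:
  'c' x 4
  'n' x 1
  'k' x 4
RLE = "c4n1k4"


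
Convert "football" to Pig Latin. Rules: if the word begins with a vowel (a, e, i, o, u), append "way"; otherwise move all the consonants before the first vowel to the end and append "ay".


Word: "football"
Starts with consonant(s) → move to end, add 'ay'
Consonant cluster: "f"
Pig Latin = "ootballfay"


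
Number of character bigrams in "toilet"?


Word: "toilet" (length 6)
Number of 2-grams = length - 2 + 1 = 6 - 2 + 1
= 5


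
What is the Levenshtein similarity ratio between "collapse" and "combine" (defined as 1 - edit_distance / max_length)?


Word 1: "collapse" (length 8)
Word 2: "combine" (length 7)
One optimal edit sequence:
  1. keep 'c'
  2. keep 'o'
  3. delete 'l'  (+1)
  4. substitute 'l' -> 'm'  (+1)
  5. substitute 'a' -> 'b'  (+1)
  6. substitute 'p' -> 'i'  (+1)
  7. substitute 's' -> 'n'  (+1)
  8. keep 'e'
Edit distance = 5
Max length = max(8, 7) = 8
Similarity = 1 - 5/8
= 0.3750


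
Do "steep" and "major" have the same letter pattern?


Pattern of "steep": [0, 1, 2, 2, 3]
Pattern of "major": [0, 1, 2, 3, 4]
Patterns do not match
Same pattern = No


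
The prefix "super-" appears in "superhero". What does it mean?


Prefix: super-
Example: superhero (super- + hero)
Meaning = above / beyond


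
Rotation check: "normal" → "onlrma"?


Word: "normal", Candidate: "onlrma"
Method: check if candidate is substring of word+word
"normalnormal" contains "onlrma"? No
Is rotation = No


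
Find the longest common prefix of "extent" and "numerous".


Word 1: "extent"
Word 2: "numerous"
Comparing from start:
  Pos 0: 'e' != 'n' (stop)
LCP = "" (length 0)


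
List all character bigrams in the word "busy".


Word: "busy" (length 4)
Number of bigrams = 4 - 2 + 1 = 3
  Position 0: "bu"
  Position 1: "us"
  Position 2: "sy"
Bigrams = "bu", "us", "sy"


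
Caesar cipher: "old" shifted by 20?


Word: "old"
Shift: 20
Each letter → (letter + shift) mod 26:
  'o' (14) + 20 = 8 → 'i'
  'l' (11) + 20 = 5 → 'f'
  'd' (3) + 20 = 23 → 'x'
Result = "ifx"


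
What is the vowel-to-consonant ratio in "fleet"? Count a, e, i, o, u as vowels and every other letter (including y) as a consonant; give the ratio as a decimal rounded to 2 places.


Word: "fleet"
Vowels (a,e,i,o,u): 2
Consonants: 3
Ratio = 2/3
= 0.67


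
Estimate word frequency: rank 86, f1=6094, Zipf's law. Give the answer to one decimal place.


Zipf's law: f(r) = f(1) / r
f(1) = 6094
f(86) = 6094 / 86
= 70.9 occurrences


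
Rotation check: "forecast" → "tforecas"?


Word: "forecast", Candidate: "tforecas"
Method: check if candidate is substring of word+word
"forecastforecast" contains "tforecas"? Yes
Is rotation = Yes


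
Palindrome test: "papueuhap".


Word: "papueuhap"
Reversed: "pahueupap"
Forward == Backward? papueuhap != pahueupap
Palindrome = No


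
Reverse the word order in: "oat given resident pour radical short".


Original: "oat given resident pour radical short"
Words (1..n): oat | given | resident | pour | radical | short
Reversed (n..1): short | radical | pour | resident | given | oat
Result = "short radical pour resident given oat"


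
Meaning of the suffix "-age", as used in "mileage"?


Suffix: -age
Example: mileage (mile + -age)
Meaning = result / collection


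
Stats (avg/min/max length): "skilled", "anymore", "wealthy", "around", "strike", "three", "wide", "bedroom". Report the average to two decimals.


Lengths: "skilled"=7, "anymore"=7, "wealthy"=7, "around"=6, "strike"=6, "three"=5, "wide"=4, "bedroom"=7
Sum = 49, Count = 8
Average = 49/8 = 6.13
= avg=6.13, min=4, max=7


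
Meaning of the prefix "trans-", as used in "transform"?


Prefix: trans-
Example: transform (trans- + form)
Meaning = across


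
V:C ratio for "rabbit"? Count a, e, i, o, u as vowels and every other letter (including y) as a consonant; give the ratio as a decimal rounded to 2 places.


Word: "rabbit"
Vowels (a,e,i,o,u): 2
Consonants: 4
Ratio = 2/4
= 0.50


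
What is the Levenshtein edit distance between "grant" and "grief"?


Word 1: "grant" (length 5)
Word 2: "grief" (length 5)
One optimal edit sequence (insert/delete/substitute each cost 1):
  1. keep 'g'
  2. keep 'r'
  3. substitute 'a' -> 'i'  (+1)
  4. substitute 'n' -> 'e'  (+1)
  5. substitute 't' -> 'f'  (+1)
Total edit operations: 3
Edit distance = 3


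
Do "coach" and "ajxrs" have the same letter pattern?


Pattern of "coach": [0, 1, 2, 0, 3]
Pattern of "ajxrs": [0, 1, 2, 3, 4]
Patterns do not match
Same pattern = No


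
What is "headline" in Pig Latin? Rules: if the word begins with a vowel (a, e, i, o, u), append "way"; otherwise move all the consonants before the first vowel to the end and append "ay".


Word: "headline"
Starts with consonant(s) → move to end, add 'ay'
Consonant cluster: "h"
Pig Latin = "eadlinehay"


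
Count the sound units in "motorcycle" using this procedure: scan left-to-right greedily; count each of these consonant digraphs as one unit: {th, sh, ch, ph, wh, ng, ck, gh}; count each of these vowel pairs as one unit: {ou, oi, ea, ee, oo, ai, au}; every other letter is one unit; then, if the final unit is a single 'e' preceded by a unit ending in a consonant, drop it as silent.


Word: "motorcycle" (10 letters)
Left-to-right scan:
  [1] 'm' (letter)
  [2] 'o' (letter)
  [3] 't' (letter)
  [4] 'o' (letter)
  [5] 'r' (letter)
  [6] 'c' (letter)
  [7] 'y' (letter)
  [8] 'c' (letter)
  [9] 'l' (letter)
  [10] 'e' (letter)
Units from scan: 10
Final unit is 'e' after a consonant -> drop as silent (-1)
Sound units = 9 units


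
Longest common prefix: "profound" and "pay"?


Word 1: "profound"
Word 2: "pay"
Comparing from start:
  Pos 0: 'p' == 'p'
  Pos 1: 'r' != 'a' (stop)
LCP = "p" (length 1)


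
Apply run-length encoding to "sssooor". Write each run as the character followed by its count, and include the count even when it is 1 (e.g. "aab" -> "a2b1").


String: "sssooor"
Scanning for consecutive runs:
  's' x 3
  'o' x 3
  'r' x 1
RLE = "s3o3r1"


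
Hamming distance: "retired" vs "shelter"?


Comparing character by character (same length = 7):
  Pos 0: 'r' vs 's' !=
  Pos 1: 'e' vs 'h' !=
  Pos 2: 't' vs 'e' !=
  Pos 3: 'i' vs 'l' !=
  Pos 4: 'r' vs 't' !=
  Pos 5: 'e' vs 'e' =
  Pos 6: 'd' vs 'r' !=
Hamming distance = 6


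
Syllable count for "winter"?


Word: "winter"
Syllable breakdown: win · ter
Counting: 2 parts
= 2 syllables


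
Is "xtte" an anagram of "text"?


Word 1: "text" → sorted: ettx
Word 2: "xtte" → sorted: ettx
Same letters? ettx == ettx
Anagram = Yes


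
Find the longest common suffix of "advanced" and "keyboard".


Word 1: "advanced"
Word 2: "keyboard"
Comparing from end:
  Pos -1: 'd' == 'd'
  Pos -2: 'e' != 'r' (stop)
LCS = "d" (length 1)


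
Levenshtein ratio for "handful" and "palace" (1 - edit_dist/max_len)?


Word 1: "handful" (length 7)
Word 2: "palace" (length 6)
One optimal edit sequence:
  1. substitute 'h' -> 'p'  (+1)
  2. keep 'a'
  3. delete 'n'  (+1)
  4. substitute 'd' -> 'l'  (+1)
  5. substitute 'f' -> 'a'  (+1)
  6. substitute 'u' -> 'c'  (+1)
  7. substitute 'l' -> 'e'  (+1)
Edit distance = 6
Max length = max(7, 6) = 7
Similarity = 1 - 6/7
= 0.1429


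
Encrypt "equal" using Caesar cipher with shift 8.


Word: "equal"
Shift: 8
Each letter → (letter + shift) mod 26:
  'e' (4) + 8 = 12 → 'm'
  'q' (16) + 8 = 24 → 'y'
  'u' (20) + 8 = 2 → 'c'
  'a' (0) + 8 = 8 → 'i'
  'l' (11) + 8 = 19 → 't'
Result = "mycit"


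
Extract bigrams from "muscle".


Word: "muscle" (length 6)
Number of bigrams = 6 - 2 + 1 = 5
  Position 0: "mu"
  Position 1: "us"
  Position 2: "sc"
  Position 3: "cl"
  Position 4: "le"
Bigrams = "mu", "us", "sc", "cl", "le"


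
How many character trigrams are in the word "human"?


Word: "human" (length 5)
Number of 3-grams = length - 3 + 1 = 5 - 3 + 1
= 3


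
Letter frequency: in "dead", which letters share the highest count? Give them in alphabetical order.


Word: "dead"
Letter counts:
  'a': 1
  'd': 2
  'e': 1
Maximum count = 2
Most frequent = 'd' (2 times each)


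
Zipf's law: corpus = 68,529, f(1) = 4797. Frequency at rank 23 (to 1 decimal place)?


Zipf's law: f(r) = f(1) / r
f(1) = 4797
f(23) = 4797 / 23
= 208.6 occurrences


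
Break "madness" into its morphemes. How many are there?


Word: "madness"
Morphemes: mad | -ness
Each morpheme carries meaning
= 2 morphemes


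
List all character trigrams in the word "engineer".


Word: "engineer" (length 8)
Number of trigrams = 8 - 3 + 1 = 6
  Position 0: "eng"
  Position 1: "ngi"
  Position 2: "gin"
  Position 3: "ine"
  Position 4: "nee"
  Position 5: "eer"
Trigrams = "eng", "ngi", "gin", "ine", "nee", "eer"


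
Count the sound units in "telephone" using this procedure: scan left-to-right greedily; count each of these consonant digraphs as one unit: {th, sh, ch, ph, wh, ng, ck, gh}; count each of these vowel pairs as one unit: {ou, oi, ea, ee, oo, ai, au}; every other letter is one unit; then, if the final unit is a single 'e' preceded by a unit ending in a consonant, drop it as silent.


Word: "telephone" (9 letters)
Left-to-right scan:
  (1) 't' (letter)
  (2) 'e' (letter)
  (3) 'l' (letter)
  (4) 'e' (letter)
  (5) 'ph' (digraph)
  (6) 'o' (letter)
  (7) 'n' (letter)
  (8) 'e' (letter)
Units from scan: 8
Final unit is 'e' after a consonant -> drop as silent (-1)
Sound units = 7 units


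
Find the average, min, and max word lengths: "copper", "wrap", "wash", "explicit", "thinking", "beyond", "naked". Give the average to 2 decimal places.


Lengths: "copper"=6, "wrap"=4, "wash"=4, "explicit"=8, "thinking"=8, "beyond"=6, "naked"=5
Sum = 41, Count = 7
Average = 41/7 = 5.86
= avg=5.86, min=4, max=8


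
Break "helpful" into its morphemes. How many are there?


Word: "helpful"
Morphemes: help + -ful
Each morpheme carries meaning
= 2 morphemes


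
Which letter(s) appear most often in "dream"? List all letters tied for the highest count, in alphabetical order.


Word: "dream"
Letter counts:
  'a': 1
  'd': 1
  'e': 1
  'm': 1
  'r': 1
Maximum count = 1
Most frequent = 'a', 'd', 'e', 'm', 'r' (1 time each)


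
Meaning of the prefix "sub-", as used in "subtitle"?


Prefix: sub-
Example: subtitle = sub- + title
Meaning = under / below


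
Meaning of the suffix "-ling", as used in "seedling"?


Suffix: -ling
Example: seedling (seed + -ling)
Meaning = small / young


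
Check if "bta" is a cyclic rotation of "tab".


Word: "tab", Candidate: "bta"
Method: check if candidate is substring of word+word
"tabtab" contains "bta"? Yes
Is rotation = Yes


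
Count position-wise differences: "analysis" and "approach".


Comparing character by character (same length = 8):
  Pos 0: 'a' vs 'a' =
  Pos 1: 'n' vs 'p' !=
  Pos 2: 'a' vs 'p' !=
  Pos 3: 'l' vs 'r' !=
  Pos 4: 'y' vs 'o' !=
  Pos 5: 's' vs 'a' !=
  Pos 6: 'i' vs 'c' !=
  Pos 7: 's' vs 'h' !=
Hamming distance = 7


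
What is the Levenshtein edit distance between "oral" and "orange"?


Word 1: "oral" (length 4)
Word 2: "orange" (length 6)
One optimal edit sequence (insert/delete/substitute each cost 1):
  1. keep 'o'
  2. keep 'r'
  3. keep 'a'
  4. insert 'n'  (+1)
  5. insert 'g'  (+1)
  6. substitute 'l' -> 'e'  (+1)
Total edit operations: 3
Edit distance = 3


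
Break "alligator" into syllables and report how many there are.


Word: "alligator"
Syllable breakdown: al-li-ga-tor
Counting: 4 parts
= 4 syllables


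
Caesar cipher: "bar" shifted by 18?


Word: "bar"
Shift: 18
Each letter → (letter + shift) mod 26:
  'b' (1) + 18 = 19 → 't'
  'a' (0) + 18 = 18 → 's'
  'r' (17) + 18 = 9 → 'j'
Result = "tsj"


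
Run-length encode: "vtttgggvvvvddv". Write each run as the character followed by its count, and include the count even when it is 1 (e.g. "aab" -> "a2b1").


String: "vtttgggvvvvddv"
Scanning for consecutive runs:
  'v' x 1
  't' x 3
  'g' x 3
  'v' x 4
  'd' x 2
  'v' x 1
RLE = "v1t3g3v4d2v1"


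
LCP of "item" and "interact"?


Word 1: "item"
Word 2: "interact"
Comparing from start:
  Pos 0: 'i' == 'i'
  Pos 1: 't' != 'n' (stop)
LCP = "i" (length 1)


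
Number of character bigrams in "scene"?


Word: "scene" (length 5)
Number of 2-grams = length - 2 + 1 = 5 - 2 + 1
= 4


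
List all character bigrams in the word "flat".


Word: "flat" (length 4)
Number of bigrams = 4 - 2 + 1 = 3
  Position 0: "fl"
  Position 1: "la"
  Position 2: "at"
Bigrams = "fl", "la", "at"


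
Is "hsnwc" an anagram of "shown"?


Word 1: "shown" → sorted: hnosw
Word 2: "hsnwc" → sorted: chnsw
Same letters? hnosw != chnsw
Anagram = No


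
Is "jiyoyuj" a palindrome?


Word: "jiyoyuj"
Reversed: "juyoyij"
Forward == Backward? jiyoyuj != juyoyij
Palindrome = No


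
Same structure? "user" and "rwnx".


Pattern of "user": [0, 1, 2, 3]
Pattern of "rwnx": [0, 1, 2, 3]
Patterns match
Same pattern = Yes


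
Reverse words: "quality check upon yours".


Original: "quality check upon yours"
Words (1..n): quality | check | upon | yours
Reversed (n..1): yours | upon | check | quality
Result = "yours upon check quality"


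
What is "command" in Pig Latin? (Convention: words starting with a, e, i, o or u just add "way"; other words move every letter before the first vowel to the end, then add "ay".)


Word: "command"
Starts with consonant(s) → move to end, add 'ay'
Consonant cluster: "c"
Pig Latin = "ommandcay"


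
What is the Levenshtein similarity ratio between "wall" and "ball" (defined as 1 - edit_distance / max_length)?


Word 1: "wall" (length 4)
Word 2: "ball" (length 4)
One optimal edit sequence:
  1. substitute 'w' -> 'b'  (+1)
  2. keep 'a'
  3. keep 'l'
  4. keep 'l'
Edit distance = 1
Max length = max(4, 4) = 4
Similarity = 1 - 1/4
= 0.7500


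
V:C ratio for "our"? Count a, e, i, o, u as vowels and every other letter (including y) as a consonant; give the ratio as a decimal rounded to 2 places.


Word: "our"
Vowels (a,e,i,o,u): 2
Consonants: 1
Ratio = 2/1
= 2.00


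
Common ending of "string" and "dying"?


Word 1: "string"
Word 2: "dying"
Comparing from end:
  Pos -1: 'g' == 'g'
  Pos -2: 'n' == 'n'
  Pos -3: 'i' == 'i'
  Pos -4: 'r' != 'y' (stop)
LCS = "ing" (length 3)


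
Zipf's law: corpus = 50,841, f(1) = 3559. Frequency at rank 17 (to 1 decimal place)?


Zipf's law: f(r) = f(1) / r
f(1) = 3559
f(17) = 3559 / 17
= 209.4 occurrences


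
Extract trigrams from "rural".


Word: "rural" (length 5)
Number of trigrams = 5 - 3 + 1 = 3
  Position 0: "rur"
  Position 1: "ura"
  Position 2: "ral"
Trigrams = "rur", "ura", "ral"


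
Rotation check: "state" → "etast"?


Word: "state", Candidate: "etast"
Method: check if candidate is substring of word+word
"statestate" contains "etast"? No
Is rotation = No


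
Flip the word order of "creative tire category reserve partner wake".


Original: "creative tire category reserve partner wake"
Words (1..n): creative | tire | category | reserve | partner | wake
Reversed (n..1): wake | partner | reserve | category | tire | creative
Result = "wake partner reserve category tire creative"


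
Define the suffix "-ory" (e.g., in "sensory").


Suffix: -ory
Example: sensory (sense + -ory, with a spelling change)
Meaning = relating to / place for


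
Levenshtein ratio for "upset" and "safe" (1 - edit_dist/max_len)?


Word 1: "upset" (length 5)
Word 2: "safe" (length 4)
One optimal edit sequence:
  1. substitute 'u' -> 's'  (+1)
  2. substitute 'p' -> 'a'  (+1)
  3. substitute 's' -> 'f'  (+1)
  4. keep 'e'
  5. delete 't'  (+1)
Edit distance = 4
Max length = max(5, 4) = 5
Similarity = 1 - 4/5
= 0.2000


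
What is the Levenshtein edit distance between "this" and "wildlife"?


Word 1: "this" (length 4)
Word 2: "wildlife" (length 8)
One optimal edit sequence (insert/delete/substitute each cost 1):
  1. insert 'w'  (+1)
  2. insert 'i'  (+1)
  3. insert 'l'  (+1)
  4. substitute 't' -> 'd'  (+1)
  5. substitute 'h' -> 'l'  (+1)
  6. keep 'i'
  7. insert 'f'  (+1)
  8. substitute 's' -> 'e'  (+1)
Total edit operations: 7
Edit distance = 7


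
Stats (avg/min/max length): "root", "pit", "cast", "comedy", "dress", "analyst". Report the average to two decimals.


Lengths: "root"=4, "pit"=3, "cast"=4, "comedy"=6, "dress"=5, "analyst"=7
Sum = 29, Count = 6
Average = 29/6 = 4.83
= avg=4.83, min=3, max=7


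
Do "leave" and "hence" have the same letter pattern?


Pattern of "leave": [0, 1, 2, 3, 1]
Pattern of "hence": [0, 1, 2, 3, 1]
Patterns match
Same pattern = Yes


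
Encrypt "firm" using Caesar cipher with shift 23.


Word: "firm"
Shift: 23
Each letter → (letter + shift) mod 26:
  'f' (5) + 23 = 2 → 'c'
  'i' (8) + 23 = 5 → 'f'
  'r' (17) + 23 = 14 → 'o'
  'm' (12) + 23 = 9 → 'j'
Result = "cfoj"


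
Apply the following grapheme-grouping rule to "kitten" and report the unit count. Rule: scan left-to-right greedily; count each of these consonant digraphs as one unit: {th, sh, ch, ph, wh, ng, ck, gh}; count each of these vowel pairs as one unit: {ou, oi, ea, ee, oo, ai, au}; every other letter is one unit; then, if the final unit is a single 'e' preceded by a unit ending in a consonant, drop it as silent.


Word: "kitten" (6 letters)
Left-to-right scan:
  (1) 'k' (letter)
  (2) 'i' (letter)
  (3) 't' (letter)
  (4) 't' (letter)
  (5) 'e' (letter)
  (6) 'n' (letter)
Units from scan: 6
Sound units = 6 units


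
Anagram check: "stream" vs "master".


Word 1: "stream" → sorted: aemrst
Word 2: "master" → sorted: aemrst
Same letters? aemrst == aemrst
Anagram = Yes


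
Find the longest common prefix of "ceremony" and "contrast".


Word 1: "ceremony"
Word 2: "contrast"
Comparing from start:
  Pos 0: 'c' == 'c'
  Pos 1: 'e' != 'o' (stop)
LCP = "c" (length 1)


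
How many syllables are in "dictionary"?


Word: "dictionary"
Syllable breakdown: dic-tion-ar-y
Counting: 4 parts
= 4 syllables


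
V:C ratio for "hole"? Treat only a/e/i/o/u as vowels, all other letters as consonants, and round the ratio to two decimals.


Word: "hole"
Vowels (a,e,i,o,u): 2
Consonants: 2
Ratio = 2/2
= 1.00


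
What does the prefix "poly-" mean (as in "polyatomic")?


Prefix: poly-
Example: polyatomic = poly- + atomic
Meaning = many


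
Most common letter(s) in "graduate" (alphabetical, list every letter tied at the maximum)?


Word: "graduate"
Letter counts:
  'a': 2
  'd': 1
  'e': 1
  'g': 1
  'r': 1
  't': 1
  'u': 1
Maximum count = 2
Most frequent = 'a' (2 times each)


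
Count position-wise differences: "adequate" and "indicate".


Comparing character by character (same length = 8):
  Pos 0: 'a' vs 'i' !=
  Pos 1: 'd' vs 'n' !=
  Pos 2: 'e' vs 'd' !=
  Pos 3: 'q' vs 'i' !=
  Pos 4: 'u' vs 'c' !=
  Pos 5: 'a' vs 'a' =
  Pos 6: 't' vs 't' =
  Pos 7: 'e' vs 'e' =
Hamming distance = 5


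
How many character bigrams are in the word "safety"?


Word: "safety" (length 6)
Number of 2-grams = length - 2 + 1 = 6 - 2 + 1
= 5


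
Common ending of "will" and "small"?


Word 1: "will"
Word 2: "small"
Comparing from end:
  Pos -1: 'l' == 'l'
  Pos -2: 'l' == 'l'
  Pos -3: 'i' != 'a' (stop)
LCS = "ll" (length 2)


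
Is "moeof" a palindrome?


Word: "moeof"
Reversed: "foeom"
Forward == Backward? moeof != foeom
Palindrome = No


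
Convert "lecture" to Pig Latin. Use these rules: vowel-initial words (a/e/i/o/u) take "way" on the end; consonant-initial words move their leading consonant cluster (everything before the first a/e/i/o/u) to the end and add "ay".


Word: "lecture"
Starts with consonant(s) → move to end, add 'ay'
Consonant cluster: "l"
Pig Latin = "ecturelay"


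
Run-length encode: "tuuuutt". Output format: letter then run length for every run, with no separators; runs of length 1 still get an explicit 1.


String: "tuuuutt"
Scanning for consecutive runs:
  't' x 1
  'u' x 4
  't' x 2
RLE = "t1u4t2"


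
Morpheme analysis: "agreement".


Word: "agreement"
Morphemes: agree | -ment
Each morpheme carries meaning
= 2 morphemes


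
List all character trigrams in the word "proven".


Word: "proven" (length 6)
Number of trigrams = 6 - 3 + 1 = 4
  Position 0: "pro"
  Position 1: "rov"
  Position 2: "ove"
  Position 3: "ven"
Trigrams = "pro", "rov", "ove", "ven"


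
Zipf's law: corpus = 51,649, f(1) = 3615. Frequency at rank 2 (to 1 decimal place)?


Zipf's law: f(r) = f(1) / r
f(1) = 3615
f(2) = 3615 / 2
= 1807.5 occurrences


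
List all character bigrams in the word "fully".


Word: "fully" (length 5)
Number of bigrams = 5 - 2 + 1 = 4
  Position 0: "fu"
  Position 1: "ul"
  Position 2: "ll"
  Position 3: "ly"
Bigrams = "fu", "ul", "ll", "ly"


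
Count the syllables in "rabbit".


Word: "rabbit"
Syllable breakdown: rab · bit
Counting: 2 parts
= 2 syllables


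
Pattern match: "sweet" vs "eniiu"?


Pattern of "sweet": [0, 1, 2, 2, 3]
Pattern of "eniiu": [0, 1, 2, 2, 3]
Patterns match
Same pattern = Yes


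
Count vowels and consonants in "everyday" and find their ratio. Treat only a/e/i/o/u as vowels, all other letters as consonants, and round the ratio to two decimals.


Word: "everyday"
Vowels (a,e,i,o,u): 3
Consonants: 5
Ratio = 3/5
= 0.60


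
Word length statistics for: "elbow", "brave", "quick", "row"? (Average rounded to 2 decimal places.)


Lengths: "elbow"=5, "brave"=5, "quick"=5, "row"=3
Sum = 18, Count = 4
Average = 18/4 = 4.50
= avg=4.50, min=3, max=5


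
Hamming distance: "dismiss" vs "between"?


Comparing character by character (same length = 7):
  Pos 0: 'd' vs 'b' !=
  Pos 1: 'i' vs 'e' !=
  Pos 2: 's' vs 't' !=
  Pos 3: 'm' vs 'w' !=
  Pos 4: 'i' vs 'e' !=
  Pos 5: 's' vs 'e' !=
  Pos 6: 's' vs 'n' !=
Hamming distance = 7


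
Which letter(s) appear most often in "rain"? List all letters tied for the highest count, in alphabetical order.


Word: "rain"
Letter counts:
  'a': 1
  'i': 1
  'n': 1
  'r': 1
Maximum count = 1
Most frequent = 'a', 'i', 'n', 'r' (1 time each)


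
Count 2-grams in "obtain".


Word: "obtain" (length 6)
Number of 2-grams = length - 2 + 1 = 6 - 2 + 1
= 5


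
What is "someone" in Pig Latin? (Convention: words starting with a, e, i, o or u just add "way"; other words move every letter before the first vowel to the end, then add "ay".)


Word: "someone"
Starts with consonant(s) → move to end, add 'ay'
Consonant cluster: "s"
Pig Latin = "omeonesay"


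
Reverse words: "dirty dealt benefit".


Original: "dirty dealt benefit"
Words (1..n): dirty | dealt | benefit
Reversed (n..1): benefit | dealt | dirty
Result = "benefit dealt dirty"


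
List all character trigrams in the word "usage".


Word: "usage" (length 5)
Number of trigrams = 5 - 3 + 1 = 3
  Position 0: "usa"
  Position 1: "sag"
  Position 2: "age"
Trigrams = "usa", "sag", "age"


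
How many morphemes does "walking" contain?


Word: "walking"
Morphemes: walk | -ing
Each morpheme carries meaning
= 2 morphemes


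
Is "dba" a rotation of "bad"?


Word: "bad", Candidate: "dba"
Method: check if candidate is substring of word+word
"badbad" contains "dba"? Yes
Is rotation = Yes


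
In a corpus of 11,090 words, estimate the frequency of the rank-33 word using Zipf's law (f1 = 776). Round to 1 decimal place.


Zipf's law: f(r) = f(1) / r
f(1) = 776
f(33) = 776 / 33
= 23.5 occurrences


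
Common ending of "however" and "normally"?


Word 1: "however"
Word 2: "normally"
Comparing from end:
  Pos -1: 'r' != 'y' (stop)
LCS = "" (length 0)


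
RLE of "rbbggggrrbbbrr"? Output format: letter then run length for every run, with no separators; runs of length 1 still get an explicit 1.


String: "rbbggggrrbbbrr"
Scanning for consecutive runs:
  'r' x 1
  'b' x 2
  'g' x 4
  'r' x 2
  'b' x 3
  'r' x 2
RLE = "r1b2g4r2b3r2"


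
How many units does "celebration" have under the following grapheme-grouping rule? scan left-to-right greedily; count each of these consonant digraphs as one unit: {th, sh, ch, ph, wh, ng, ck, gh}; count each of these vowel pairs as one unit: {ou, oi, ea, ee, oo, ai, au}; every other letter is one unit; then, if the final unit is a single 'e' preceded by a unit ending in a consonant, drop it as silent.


Word: "celebration" (11 letters)
Left-to-right scan:
  (1) 'c' (letter)
  (2) 'e' (letter)
  (3) 'l' (letter)
  (4) 'e' (letter)
  (5) 'b' (letter)
  (6) 'r' (letter)
  (7) 'a' (letter)
  (8) 't' (letter)
  (9) 'i' (letter)
  (10) 'o' (letter)
  (11) 'n' (letter)
Units from scan: 11
Sound units = 11 units


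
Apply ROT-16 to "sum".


Word: "sum"
Shift: 16
Each letter → (letter + shift) mod 26:
  's' (18) + 16 = 8 → 'i'
  'u' (20) + 16 = 10 → 'k'
  'm' (12) + 16 = 2 → 'c'
Result = "ikc"


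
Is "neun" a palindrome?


Word: "neun"
Reversed: "nuen"
Forward == Backward? neun != nuen
Palindrome = No


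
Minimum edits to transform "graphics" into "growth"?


Word 1: "graphics" (length 8)
Word 2: "growth" (length 6)
One optimal edit sequence (insert/delete/substitute each cost 1):
  1. keep 'g'
  2. keep 'r'
  3. delete 'a'  (+1)
  4. delete 'p'  (+1)
  5. substitute 'h' -> 'o'  (+1)
  6. substitute 'i' -> 'w'  (+1)
  7. substitute 'c' -> 't'  (+1)
  8. substitute 's' -> 'h'  (+1)
Total edit operations: 6
Edit distance = 6


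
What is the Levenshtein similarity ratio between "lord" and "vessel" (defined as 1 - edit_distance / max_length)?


Word 1: "lord" (length 4)
Word 2: "vessel" (length 6)
One optimal edit sequence:
  1. insert 'v'  (+1)
  2. insert 'e'  (+1)
  3. substitute 'l' -> 's'  (+1)
  4. substitute 'o' -> 's'  (+1)
  5. substitute 'r' -> 'e'  (+1)
  6. substitute 'd' -> 'l'  (+1)
Edit distance = 6
Max length = max(4, 6) = 6
Similarity = 1 - 6/6
= 0.0000


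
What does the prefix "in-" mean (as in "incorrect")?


Prefix: in-
As in: incorrect -> in- + correct
Meaning = not / into


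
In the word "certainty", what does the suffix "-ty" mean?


Suffix: -ty
Example: certainty (certain + -ty)
Meaning = quality of


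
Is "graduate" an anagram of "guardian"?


Word 1: "guardian" → sorted: aadginru
Word 2: "graduate" → sorted: aadegrtu
Same letters? aadginru != aadegrtu
Anagram = No


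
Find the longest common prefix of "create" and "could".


Word 1: "create"
Word 2: "could"
Comparing from start:
  Pos 0: 'c' == 'c'
  Pos 1: 'r' != 'o' (stop)
LCP = "c" (length 1)


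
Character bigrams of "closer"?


Word: "closer" (length 6)
Number of bigrams = 6 - 2 + 1 = 5
  Position 0: "cl"
  Position 1: "lo"
  Position 2: "os"
  Position 3: "se"
  Position 4: "er"
Bigrams = "cl", "lo", "os", "se", "er"


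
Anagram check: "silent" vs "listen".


Word 1: "silent" → sorted: eilnst
Word 2: "listen" → sorted: eilnst
Same letters? eilnst == eilnst
Anagram = Yes


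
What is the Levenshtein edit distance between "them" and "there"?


Word 1: "them" (length 4)
Word 2: "there" (length 5)
One optimal edit sequence (insert/delete/substitute each cost 1):
  1. keep 't'
  2. keep 'h'
  3. keep 'e'
  4. insert 'r'  (+1)
  5. substitute 'm' -> 'e'  (+1)
Total edit operations: 2
Edit distance = 2


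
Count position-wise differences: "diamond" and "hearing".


Comparing character by character (same length = 7):
  Pos 0: 'd' vs 'h' !=
  Pos 1: 'i' vs 'e' !=
  Pos 2: 'a' vs 'a' =
  Pos 3: 'm' vs 'r' !=
  Pos 4: 'o' vs 'i' !=
  Pos 5: 'n' vs 'n' =
  Pos 6: 'd' vs 'g' !=
Hamming distance = 5


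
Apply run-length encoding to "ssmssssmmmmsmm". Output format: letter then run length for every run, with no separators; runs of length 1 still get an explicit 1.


String: "ssmssssmmmmsmm"
Scanning for consecutive runs:
  's' x 2
  'm' x 1
  's' x 4
  'm' x 4
  's' x 1
  'm' x 2
RLE = "s2m1s4m4s1m2"


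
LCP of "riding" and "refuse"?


Word 1: "riding"
Word 2: "refuse"
Comparing from start:
  Pos 0: 'r' == 'r'
  Pos 1: 'i' != 'e' (stop)
LCP = "r" (length 1)


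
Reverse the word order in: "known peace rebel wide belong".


Original: "known peace rebel wide belong"
Words (1..n): known | peace | rebel | wide | belong
Reversed (n..1): belong | wide | rebel | peace | known
Result = "belong wide rebel peace known"


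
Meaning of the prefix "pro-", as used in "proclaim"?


Prefix: pro-
Example: proclaim (pro- + claim)
Meaning = forward / in favor of


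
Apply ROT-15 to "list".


Word: "list"
Shift: 15
Each letter → (letter + shift) mod 26:
  'l' (11) + 15 = 0 → 'a'
  'i' (8) + 15 = 23 → 'x'
  's' (18) + 15 = 7 → 'h'
  't' (19) + 15 = 8 → 'i'
Result = "axhi"


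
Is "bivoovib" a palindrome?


Word: "bivoovib"
Reversed: "bivoovib"
Forward == Backward? bivoovib == bivoovib
Palindrome = Yes


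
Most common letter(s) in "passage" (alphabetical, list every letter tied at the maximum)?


Word: "passage"
Letter counts:
  'a': 2
  'e': 1
  'g': 1
  'p': 1
  's': 2
Maximum count = 2
Most frequent = 'a', 's' (2 times each)


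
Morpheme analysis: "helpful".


Word: "helpful"
Morphemes: help / -ful
Each morpheme carries meaning
= 2 morphemes


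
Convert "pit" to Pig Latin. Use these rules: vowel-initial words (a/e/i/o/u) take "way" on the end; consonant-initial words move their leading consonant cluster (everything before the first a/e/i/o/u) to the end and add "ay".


Word: "pit"
Starts with consonant(s) → move to end, add 'ay'
Consonant cluster: "p"
Pig Latin = "itpay"


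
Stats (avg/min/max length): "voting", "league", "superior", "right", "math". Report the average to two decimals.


Lengths: "voting"=6, "league"=6, "superior"=8, "right"=5, "math"=4
Sum = 29, Count = 5
Average = 29/5 = 5.80
= avg=5.80, min=4, max=8


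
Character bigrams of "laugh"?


Word: "laugh" (length 5)
Number of bigrams = 5 - 2 + 1 = 4
  Position 0: "la"
  Position 1: "au"
  Position 2: "ug"
  Position 3: "gh"
Bigrams = "la", "au", "ug", "gh"


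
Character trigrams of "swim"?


Word: "swim" (length 4)
Number of trigrams = 4 - 3 + 1 = 2
  Position 0: "swi"
  Position 1: "wim"
Trigrams = "swi", "wim"


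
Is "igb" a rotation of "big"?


Word: "big", Candidate: "igb"
Method: check if candidate is substring of word+word
"bigbig" contains "igb"? Yes
Is rotation = Yes


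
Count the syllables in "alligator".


Word: "alligator"
Syllable breakdown: al-li-ga-tor
Counting: 4 parts
= 4 syllables


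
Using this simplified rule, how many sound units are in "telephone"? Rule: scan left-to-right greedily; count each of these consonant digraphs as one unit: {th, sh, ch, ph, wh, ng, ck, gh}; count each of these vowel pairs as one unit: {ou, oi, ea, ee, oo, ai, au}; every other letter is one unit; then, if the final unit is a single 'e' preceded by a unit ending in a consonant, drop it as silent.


Word: "telephone" (9 letters)
Left-to-right scan:
  [1] 't' (letter)
  [2] 'e' (letter)
  [3] 'l' (letter)
  [4] 'e' (letter)
  [5] 'ph' (digraph)
  [6] 'o' (letter)
  [7] 'n' (letter)
  [8] 'e' (letter)
Units from scan: 8
Final unit is 'e' after a consonant -> drop as silent (-1)
Sound units = 7 units


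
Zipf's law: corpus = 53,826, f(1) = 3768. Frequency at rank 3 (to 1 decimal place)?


Zipf's law: f(r) = f(1) / r
f(1) = 3768
f(3) = 3768 / 3
= 1256.0 occurrences


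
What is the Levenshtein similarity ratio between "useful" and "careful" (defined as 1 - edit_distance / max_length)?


Word 1: "useful" (length 6)
Word 2: "careful" (length 7)
One optimal edit sequence:
  1. insert 'c'  (+1)
  2. substitute 'u' -> 'a'  (+1)
  3. substitute 's' -> 'r'  (+1)
  4. keep 'e'
  5. keep 'f'
  6. keep 'u'
  7. keep 'l'
Edit distance = 3
Max length = max(6, 7) = 7
Similarity = 1 - 3/7
= 0.5714


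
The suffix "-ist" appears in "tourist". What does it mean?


Suffix: -ist
As in: tourist -> tour + -ist
Meaning = one who practices


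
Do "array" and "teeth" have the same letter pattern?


Pattern of "array": [0, 1, 1, 0, 2]
Pattern of "teeth": [0, 1, 1, 0, 2]
Patterns match
Same pattern = Yes


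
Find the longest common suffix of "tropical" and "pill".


Word 1: "tropical"
Word 2: "pill"
Comparing from end:
  Pos -1: 'l' == 'l'
  Pos -2: 'a' != 'l' (stop)
LCS = "l" (length 1)


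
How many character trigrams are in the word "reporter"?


Word: "reporter" (length 8)
Number of 3-grams = length - 3 + 1 = 8 - 3 + 1
= 6


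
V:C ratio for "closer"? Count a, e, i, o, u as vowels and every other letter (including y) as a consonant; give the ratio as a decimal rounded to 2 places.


Word: "closer"
Vowels (a,e,i,o,u): 2
Consonants: 4
Ratio = 2/4
= 0.50


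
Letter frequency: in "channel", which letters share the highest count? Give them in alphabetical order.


Word: "channel"
Letter counts:
  'a': 1
  'c': 1
  'e': 1
  'h': 1
  'l': 1
  'n': 2
Maximum count = 2
Most frequent = 'n' (2 times each)


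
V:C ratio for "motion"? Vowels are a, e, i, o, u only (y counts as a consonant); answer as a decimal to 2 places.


Word: "motion"
Vowels (a,e,i,o,u): 3
Consonants: 3
Ratio = 3/3
= 1.00


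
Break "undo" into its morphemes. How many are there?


Word: "undo"
Morphemes: un- + do
Each morpheme carries meaning
= 2 morphemes


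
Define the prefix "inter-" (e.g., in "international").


Prefix: inter-
As in: international -> inter- + national
Meaning = between


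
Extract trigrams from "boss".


Word: "boss" (length 4)
Number of trigrams = 4 - 3 + 1 = 2
  Position 0: "bos"
  Position 1: "oss"
Trigrams = "bos", "oss"


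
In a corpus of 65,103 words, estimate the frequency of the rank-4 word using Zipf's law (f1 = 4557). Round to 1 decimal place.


Zipf's law: f(r) = f(1) / r
f(1) = 4557
f(4) = 4557 / 4
= 1139.3 occurrences


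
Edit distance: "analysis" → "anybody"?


Word 1: "analysis" (length 8)
Word 2: "anybody" (length 7)
One optimal edit sequence (insert/delete/substitute each cost 1):
  1. keep 'a'
  2. keep 'n'
  3. delete 'a'  (+1)
  4. substitute 'l' -> 'y'  (+1)
  5. substitute 'y' -> 'b'  (+1)
  6. substitute 's' -> 'o'  (+1)
  7. substitute 'i' -> 'd'  (+1)
  8. substitute 's' -> 'y'  (+1)
Total edit operations: 6
Edit distance = 6


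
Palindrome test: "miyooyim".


Word: "miyooyim"
Reversed: "miyooyim"
Forward == Backward? miyooyim == miyooyim
Palindrome = Yes


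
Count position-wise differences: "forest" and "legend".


Comparing character by character (same length = 6):
  Pos 0: 'f' vs 'l' !=
  Pos 1: 'o' vs 'e' !=
  Pos 2: 'r' vs 'g' !=
  Pos 3: 'e' vs 'e' =
  Pos 4: 's' vs 'n' !=
  Pos 5: 't' vs 'd' !=
Hamming distance = 5


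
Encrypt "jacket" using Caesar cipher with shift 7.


Word: "jacket"
Shift: 7
Each letter → (letter + shift) mod 26:
  'j' (9) + 7 = 16 → 'q'
  'a' (0) + 7 = 7 → 'h'
  'c' (2) + 7 = 9 → 'j'
  'k' (10) + 7 = 17 → 'r'
  'e' (4) + 7 = 11 → 'l'
  't' (19) + 7 = 0 → 'a'
Result = "qhjrla"


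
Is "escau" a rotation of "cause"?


Word: "cause", Candidate: "escau"
Method: check if candidate is substring of word+word
"causecause" contains "escau"? No
Is rotation = No


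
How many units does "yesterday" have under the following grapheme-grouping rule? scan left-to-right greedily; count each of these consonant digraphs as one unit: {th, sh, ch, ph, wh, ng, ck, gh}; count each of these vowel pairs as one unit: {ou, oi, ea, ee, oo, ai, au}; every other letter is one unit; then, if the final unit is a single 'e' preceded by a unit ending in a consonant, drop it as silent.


Word: "yesterday" (9 letters)
Left-to-right scan:
  [1] 'y' (letter)
  [2] 'e' (letter)
  [3] 's' (letter)
  [4] 't' (letter)
  [5] 'e' (letter)
  [6] 'r' (letter)
  [7] 'd' (letter)
  [8] 'a' (letter)
  [9] 'y' (letter)
Units from scan: 9
Sound units = 9 units


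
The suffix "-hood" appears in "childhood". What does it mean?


Suffix: -hood
Example: childhood = child + -hood
Meaning = state / condition


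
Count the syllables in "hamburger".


Word: "hamburger"
Syllable breakdown: ham-bur-ger
Counting: 3 parts
= 3 syllables


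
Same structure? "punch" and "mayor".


Pattern of "punch": [0, 1, 2, 3, 4]
Pattern of "mayor": [0, 1, 2, 3, 4]
Patterns match
Same pattern = Yes


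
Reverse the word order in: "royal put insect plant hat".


Original: "royal put insect plant hat"
Words (1..n): royal | put | insect | plant | hat
Reversed (n..1): hat | plant | insect | put | royal
Result = "hat plant insect put royal"


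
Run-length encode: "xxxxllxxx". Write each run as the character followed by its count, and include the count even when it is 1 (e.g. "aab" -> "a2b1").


String: "xxxxllxxx"
Scanning for consecutive runs:
  'x' x 4
  'l' x 2
  'x' x 3
RLE = "x4l2x3"


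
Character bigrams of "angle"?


Word: "angle" (length 5)
Number of bigrams = 5 - 2 + 1 = 4
  Position 0: "an"
  Position 1: "ng"
  Position 2: "gl"
  Position 3: "le"
Bigrams = "an", "ng", "gl", "le"


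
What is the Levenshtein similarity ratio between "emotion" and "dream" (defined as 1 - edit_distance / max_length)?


Word 1: "emotion" (length 7)
Word 2: "dream" (length 5)
One optimal edit sequence:
  1. delete 'e'  (+1)
  2. delete 'm'  (+1)
  3. substitute 'o' -> 'd'  (+1)
  4. substitute 't' -> 'r'  (+1)
  5. substitute 'i' -> 'e'  (+1)
  6. substitute 'o' -> 'a'  (+1)
  7. substitute 'n' -> 'm'  (+1)
Edit distance = 7
Max length = max(7, 5) = 7
Similarity = 1 - 7/7
= 0.0000


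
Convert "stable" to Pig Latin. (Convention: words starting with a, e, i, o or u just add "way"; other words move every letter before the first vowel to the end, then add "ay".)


Word: "stable"
Starts with consonant(s) → move to end, add 'ay'
Consonant cluster: "st"
Pig Latin = "ablestay"


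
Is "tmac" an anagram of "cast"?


Word 1: "cast" → sorted: acst
Word 2: "tmac" → sorted: acmt
Same letters? acst != acmt
Anagram = No


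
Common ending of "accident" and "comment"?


Word 1: "accident"
Word 2: "comment"
Comparing from end:
  Pos -1: 't' == 't'
  Pos -2: 'n' == 'n'
  Pos -3: 'e' == 'e'
  Pos -4: 'd' != 'm' (stop)
LCS = "ent" (length 3)


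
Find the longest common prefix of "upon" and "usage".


Word 1: "upon"
Word 2: "usage"
Comparing from start:
  Pos 0: 'u' == 'u'
  Pos 1: 'p' != 's' (stop)
LCP = "u" (length 1)


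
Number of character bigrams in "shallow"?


Word: "shallow" (length 7)
Number of 2-grams = length - 2 + 1 = 7 - 2 + 1
= 6


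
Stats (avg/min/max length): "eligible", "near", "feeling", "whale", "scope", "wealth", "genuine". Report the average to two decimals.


Lengths: "eligible"=8, "near"=4, "feeling"=7, "whale"=5, "scope"=5, "wealth"=6, "genuine"=7
Sum = 42, Count = 7
Average = 42/7 = 6.00
= avg=6.00, min=4, max=8


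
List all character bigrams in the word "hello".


Word: "hello" (length 5)
Number of bigrams = 5 - 2 + 1 = 4
  Position 0: "he"
  Position 1: "el"
  Position 2: "ll"
  Position 3: "lo"
Bigrams = "he", "el", "ll", "lo"


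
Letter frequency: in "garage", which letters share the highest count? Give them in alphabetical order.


Word: "garage"
Letter counts:
  'a': 2
  'e': 1
  'g': 2
  'r': 1
Maximum count = 2
Most frequent = 'a', 'g' (2 times each)


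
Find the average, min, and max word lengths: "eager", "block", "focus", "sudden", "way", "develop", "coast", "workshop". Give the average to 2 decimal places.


Lengths: "eager"=5, "block"=5, "focus"=5, "sudden"=6, "way"=3, "develop"=7, "coast"=5, "workshop"=8
Sum = 44, Count = 8
Average = 44/8 = 5.50
= avg=5.50, min=3, max=8
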